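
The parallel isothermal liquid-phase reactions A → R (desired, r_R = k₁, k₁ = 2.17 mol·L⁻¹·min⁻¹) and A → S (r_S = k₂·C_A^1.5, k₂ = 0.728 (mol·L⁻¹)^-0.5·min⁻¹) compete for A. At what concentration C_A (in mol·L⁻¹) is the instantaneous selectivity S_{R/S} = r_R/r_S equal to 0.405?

3.78 mol·L⁻¹

S_{R/S} = (k₁/k₂)·C_A^-1.5 ⇒ C_A = (S·k₂/k₁)^(1/(-1.5)).
= (0.405×0.728/2.17)^(-0.6667) = (0.1359)^(-0.6667) = 3.78 mol·L⁻¹.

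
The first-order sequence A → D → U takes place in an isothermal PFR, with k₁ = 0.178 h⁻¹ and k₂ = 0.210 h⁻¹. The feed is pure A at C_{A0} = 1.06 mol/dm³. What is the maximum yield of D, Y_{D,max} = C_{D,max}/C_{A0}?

For a first-order series the maximum intermediate yield is C_{D,max}/C_{A0} = (k₁/k₂)^[k₂/(k₂−k₁)].
= (0.178/0.210)^(0.210/(0.210−0.178)) = (0.8476)^(6.562) = 0.3379.

0.338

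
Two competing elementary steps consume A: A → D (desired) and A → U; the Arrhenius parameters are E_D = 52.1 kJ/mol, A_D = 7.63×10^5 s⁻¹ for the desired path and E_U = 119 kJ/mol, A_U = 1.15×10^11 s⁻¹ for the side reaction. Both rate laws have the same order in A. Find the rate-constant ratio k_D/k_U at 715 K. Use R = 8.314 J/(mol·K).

With equal orders, S_{D/U} = k_D/k_U = (A_D/A_U)·exp[(E_U−E_D)/(RT)].
(E_U−E_D)/(RT) = (119−52.1)×10³/(8.314×715) = 66900/5945 = 11.25.
k_D/k_U = (7.63×10^5/1.15×10^11)·exp(11.25) = 6.635×10^-6 × 77194 = 0.512.
Since E_D < E_U, lowering the temperature improves selectivity toward D.

0.512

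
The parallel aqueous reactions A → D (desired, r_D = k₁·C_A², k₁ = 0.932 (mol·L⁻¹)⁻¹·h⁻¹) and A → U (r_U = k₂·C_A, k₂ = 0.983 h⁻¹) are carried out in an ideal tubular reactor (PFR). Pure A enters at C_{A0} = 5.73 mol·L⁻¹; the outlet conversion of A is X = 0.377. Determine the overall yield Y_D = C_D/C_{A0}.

C_A = C_{A0}(1−X) = 3.570 mol·L⁻¹.
Along a PFR/batch, dC_U/dC_A = −r_U/(r_D+r_U) = −k₂/(k₂+k₁·C_A).
Integrating from C_{A0} to C_A: C_U = (0.983/0.932)·ln[(0.983+0.932·5.73)/(0.983+0.932·3.57)] = 1.055·ln(6.323/4.310) = 0.4043 mol·L⁻¹.
Then C_D = (C_{A0}−C_A) − C_U = 2.160 − 0.4043 = 1.756 mol·L⁻¹.
Y_D = C_D/C_{A0} = 1.756/5.73 = 0.306.

0.306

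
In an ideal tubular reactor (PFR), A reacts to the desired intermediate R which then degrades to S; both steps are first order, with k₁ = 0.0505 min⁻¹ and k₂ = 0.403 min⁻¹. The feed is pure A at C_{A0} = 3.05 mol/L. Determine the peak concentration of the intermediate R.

0.284 mol/L

At the optimum, C_{R,max}/C_{A0} = (k₁/k₂)^[k₂/(k₂−k₁)].
= (0.0505/0.403)^(0.403/(0.403−0.0505)) = (0.1253)^(1.143) = 0.09306.
C_{R,max} = 0.09306×3.05 = 0.284 mol/L.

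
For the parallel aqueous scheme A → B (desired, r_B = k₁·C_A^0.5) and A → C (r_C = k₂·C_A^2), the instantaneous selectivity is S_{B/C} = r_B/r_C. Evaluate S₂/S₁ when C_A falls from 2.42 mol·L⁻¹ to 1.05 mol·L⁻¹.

S_{B/C} = (k₁/k₂)·C_A^-1.5, so S₂/S₁ = (C_{A,2}/C_{A,1})^-1.5.
= (1.05/2.42)^(-1.5) = (0.4339)^(-1.5) = 3.50.

3.50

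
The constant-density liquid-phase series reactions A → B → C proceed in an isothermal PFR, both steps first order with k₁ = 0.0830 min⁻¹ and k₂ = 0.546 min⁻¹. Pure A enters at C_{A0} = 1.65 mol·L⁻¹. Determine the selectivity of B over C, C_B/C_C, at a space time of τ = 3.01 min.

0.904

The intermediate concentration in a first-order A→B→C sequence is C_B = k₁C_{A0}(e^(−k₁τ) − e^(−k₂τ))/(k₂−k₁).
e^(−k₁τ) = e^(−0.0830×3.01) = e^(−0.2498) = 0.7789; e^(−k₂τ) = e^(−1.643) = 0.1933.
C_B = 0.0830×1.65/(0.546−0.0830) × (0.7789−0.1933) = 0.2958×0.5856 = 0.1732 mol·L⁻¹.
C_A = C_{A0}e^(−k₁τ) = 1.285 mol·L⁻¹, so C_C = C_{A0}−C_A−C_B = 0.1915 mol·L⁻¹; C_B/C_C = 0.904.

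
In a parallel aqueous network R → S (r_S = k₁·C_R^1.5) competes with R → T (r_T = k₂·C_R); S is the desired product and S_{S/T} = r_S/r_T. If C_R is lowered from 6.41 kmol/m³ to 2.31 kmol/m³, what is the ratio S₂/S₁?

S_{S/T} = (k₁/k₂)·C_R^0.5, so S₂/S₁ = (C_{R,2}/C_{R,1})^0.5.
= (2.31/6.41)^0.5 = (0.3604)^0.5 = 0.600.

0.600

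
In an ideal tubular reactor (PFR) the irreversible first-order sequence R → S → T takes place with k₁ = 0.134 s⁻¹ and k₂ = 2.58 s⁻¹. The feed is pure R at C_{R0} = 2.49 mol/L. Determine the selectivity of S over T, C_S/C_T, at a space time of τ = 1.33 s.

The intermediate concentration in a first-order A→B→C sequence is C_S = k₁C_{R0}(e^(−k₁τ) − e^(−k₂τ))/(k₂−k₁).
e^(−k₁τ) = e^(−0.134×1.33) = e^(−0.1782) = 0.8368; e^(−k₂τ) = e^(−3.431) = 0.03234.
C_S = 0.134×2.49/(2.58−0.134) × (0.8368−0.03234) = 0.1364×0.8044 = 0.1097 mol/L.
C_R = C_{R0}e^(−k₁τ) = 2.084 mol/L, so C_T = C_{R0}−C_R−C_S = 0.2967 mol/L; C_S/C_T = 0.370.

0.370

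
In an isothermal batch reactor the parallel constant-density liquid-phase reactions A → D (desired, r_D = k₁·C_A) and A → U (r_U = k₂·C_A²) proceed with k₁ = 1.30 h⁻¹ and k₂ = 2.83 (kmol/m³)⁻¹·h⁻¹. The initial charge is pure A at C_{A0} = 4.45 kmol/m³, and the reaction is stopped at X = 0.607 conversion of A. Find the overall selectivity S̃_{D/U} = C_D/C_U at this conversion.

C_A = C_{A0}(1−X) = 1.749 kmol/m³.
Along a PFR/batch, dC_D/dC_A = −r_D/(r_D+r_U) = −k₁/(k₁+k₂·C_A).
Integrating from C_{A0} to C_A: C_D = (1.30/2.83)·ln[(1.30+2.83·4.45)/(1.30+2.83·1.75)] = 0.4594·ln(13.89/6.249) = 0.3670 kmol/m³.
C_U = (C_{A0}−C_A)−C_D = 2.334 kmol/m³; S̃_{D/U} = 0.3670/2.334 = 0.157.

0.157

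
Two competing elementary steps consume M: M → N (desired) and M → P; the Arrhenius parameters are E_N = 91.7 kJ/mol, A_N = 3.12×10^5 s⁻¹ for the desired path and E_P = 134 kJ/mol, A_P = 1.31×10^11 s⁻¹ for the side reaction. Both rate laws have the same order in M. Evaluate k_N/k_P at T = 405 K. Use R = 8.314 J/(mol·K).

0.680

k_N/k_P = (A_N/A_P)·exp[−(E_N−E_P)/(RT)] = (A_N/A_P)·exp[(E_P−E_N)/(RT)].
(E_P−E_N)/(RT) = (134−91.7)×10³/(8.314×405) = 42300/3367 = 12.56.
k_N/k_P = (3.12×10^5/1.31×10^11)·exp(12.56) = 2.382×10^-6 × 2.856×10^5 = 0.680.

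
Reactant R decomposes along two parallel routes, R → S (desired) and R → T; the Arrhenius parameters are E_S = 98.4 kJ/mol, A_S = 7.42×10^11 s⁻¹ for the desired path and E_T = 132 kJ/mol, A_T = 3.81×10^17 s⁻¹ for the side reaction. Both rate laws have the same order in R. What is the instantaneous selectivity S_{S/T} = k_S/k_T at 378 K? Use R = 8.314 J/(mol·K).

0.0856

Since both paths have the same order in R, the concentration cancels and S_{S/T} = k_S/k_T = (A_S/A_T)·exp[(E_T−E_S)/(RT)].
(E_T−E_S)/(RT) = (132−98.4)×10³/(8.314×378) = 33600/3143 = 10.69.
k_S/k_T = (7.42×10^11/3.81×10^17)·exp(10.69) = 1.948×10^-6 × 43979 = 0.0856.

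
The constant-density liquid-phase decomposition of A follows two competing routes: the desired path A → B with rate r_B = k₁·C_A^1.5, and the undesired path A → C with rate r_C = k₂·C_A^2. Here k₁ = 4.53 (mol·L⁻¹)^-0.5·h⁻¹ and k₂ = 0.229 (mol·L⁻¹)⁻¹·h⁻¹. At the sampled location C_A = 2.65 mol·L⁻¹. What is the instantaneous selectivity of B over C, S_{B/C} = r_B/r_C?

S_{B/C} = r_B/r_C = (k₁·C_A^1.5)/(k₂·C_A^2) = (k₁/k₂)·C_A^-0.5.
= (4.53×2.650^1.5) / (0.229×2.650^2) = 19.54/1.608 = 12.2.

12.2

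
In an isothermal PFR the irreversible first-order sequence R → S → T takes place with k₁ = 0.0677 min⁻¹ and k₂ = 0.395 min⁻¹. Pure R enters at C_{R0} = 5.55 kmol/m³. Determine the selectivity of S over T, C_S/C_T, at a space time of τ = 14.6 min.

For first-order series with pure R initially, C_S(τ) = k₁C_{R0}/(k₂−k₁)·(e^(−k₁τ) − e^(−k₂τ)).
e^(−k₁τ) = e^(−0.0677×14.6) = e^(−0.9884) = 0.3722; e^(−k₂τ) = e^(−5.767) = 0.003129.
C_S = 0.0677×5.55/(0.395−0.0677) × (0.3722−0.003129) = 1.148×0.3690 = 0.4236 kmol/m³.
C_R = C_{R0}e^(−k₁τ) = 2.066 kmol/m³, so C_T = C_{R0}−C_R−C_S = 3.061 kmol/m³; C_S/C_T = 0.138.

0.138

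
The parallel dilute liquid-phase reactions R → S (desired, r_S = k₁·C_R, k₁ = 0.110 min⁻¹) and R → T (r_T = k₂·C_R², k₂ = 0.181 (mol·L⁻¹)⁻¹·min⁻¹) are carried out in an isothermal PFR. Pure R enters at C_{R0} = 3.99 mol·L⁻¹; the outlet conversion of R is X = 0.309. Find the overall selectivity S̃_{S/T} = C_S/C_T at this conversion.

0.182

C_R = C_{R0}(1−X) = 2.757 mol·L⁻¹.
Along a PFR/batch, dC_S/dC_R = −r_S/(r_S+r_T) = −k₁/(k₁+k₂·C_R).
Integrating from C_{R0} to C_R: C_S = (0.110/0.181)·ln[(0.110+0.181·3.99)/(0.110+0.181·2.76)] = 0.6077·ln(0.8322/0.6090) = 0.1897 mol·L⁻¹.
C_T = (C_{R0}−C_R)−C_S = 1.043 mol·L⁻¹; S̃_{S/T} = 0.1897/1.043 = 0.182.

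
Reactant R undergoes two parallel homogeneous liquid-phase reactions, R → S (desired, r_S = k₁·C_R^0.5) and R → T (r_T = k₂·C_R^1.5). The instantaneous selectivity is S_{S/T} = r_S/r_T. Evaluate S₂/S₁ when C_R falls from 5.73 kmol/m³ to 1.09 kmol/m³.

5.26

S_{S/T} = (k₁/k₂)·C_R⁻¹, so S₂/S₁ = (C_{R,2}/C_{R,1})⁻¹.
= 5.73/1.09 = 5.26.
Selectivity toward S rises as C_R falls — low-concentration operation is favoured.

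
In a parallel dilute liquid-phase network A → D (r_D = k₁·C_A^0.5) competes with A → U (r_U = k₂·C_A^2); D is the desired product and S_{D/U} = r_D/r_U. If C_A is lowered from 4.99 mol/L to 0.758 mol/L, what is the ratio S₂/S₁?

16.9

S_{D/U} = (k₁/k₂)·C_A^-1.5, so S₂/S₁ = (C_{A,2}/C_{A,1})^-1.5.
= (0.758/4.99)^(-1.5) = (0.1519)^(-1.5) = 16.9.
Selectivity toward D rises as C_A falls — low-concentration operation is favoured.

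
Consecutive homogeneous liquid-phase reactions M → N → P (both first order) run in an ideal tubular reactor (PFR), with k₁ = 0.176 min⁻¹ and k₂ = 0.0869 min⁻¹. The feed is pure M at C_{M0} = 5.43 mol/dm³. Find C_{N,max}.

Evaluating C_N at τ_opt = ln(k₂/k₁)/(k₂−k₁) gives C_{N,max}/C_{M0} = (k₁/k₂)^[k₂/(k₂−k₁)].
= (0.176/0.0869)^(0.0869/(0.0869−0.176)) = (2.025)^(-0.9753) = 0.5024.
C_{N,max} = 0.5024×5.43 = 2.73 mol/dm³.

2.73 mol/dm³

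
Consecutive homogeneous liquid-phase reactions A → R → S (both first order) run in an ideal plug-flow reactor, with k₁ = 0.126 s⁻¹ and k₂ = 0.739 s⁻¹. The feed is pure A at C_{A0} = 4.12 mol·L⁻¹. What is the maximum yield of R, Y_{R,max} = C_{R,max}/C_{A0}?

0.119

At the optimum, C_{R,max}/C_{A0} = (k₁/k₂)^[k₂/(k₂−k₁)].
= (0.126/0.739)^(0.739/(0.739−0.126)) = (0.1705)^(1.206) = 0.1185.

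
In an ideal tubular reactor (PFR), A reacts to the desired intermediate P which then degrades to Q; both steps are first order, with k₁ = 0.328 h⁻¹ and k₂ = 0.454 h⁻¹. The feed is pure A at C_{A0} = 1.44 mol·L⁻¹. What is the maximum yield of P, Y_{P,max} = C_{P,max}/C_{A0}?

0.310

For a first-order series the maximum intermediate yield is C_{P,max}/C_{A0} = (k₁/k₂)^[k₂/(k₂−k₁)].
= (0.328/0.454)^(0.454/(0.454−0.328)) = (0.7225)^(3.603) = 0.3100.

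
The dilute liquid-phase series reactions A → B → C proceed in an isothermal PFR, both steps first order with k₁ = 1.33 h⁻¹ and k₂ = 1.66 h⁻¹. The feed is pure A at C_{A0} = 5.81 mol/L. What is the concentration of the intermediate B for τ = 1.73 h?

The intermediate concentration in a first-order A→B→C sequence is C_B = k₁C_{A0}(e^(−k₁τ) − e^(−k₂τ))/(k₂−k₁).
e^(−k₁τ) = e^(−1.33×1.73) = e^(−2.301) = 0.1002; e^(−k₂τ) = e^(−2.872) = 0.05660.
C_B = 1.33×5.81/(1.66−1.33) × (0.1002−0.05660) = 23.42×0.04357 = 1.020 mol/L.

1.02 mol/L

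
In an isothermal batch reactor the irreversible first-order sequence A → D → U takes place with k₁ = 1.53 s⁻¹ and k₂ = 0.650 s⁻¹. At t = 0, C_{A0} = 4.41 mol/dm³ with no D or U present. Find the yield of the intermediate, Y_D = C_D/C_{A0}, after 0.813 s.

0.524

For first-order series with pure A initially, C_D(t) = k₁C_{A0}/(k₂−k₁)·(e^(−k₁t) − e^(−k₂t)).
e^(−k₁t) = e^(−1.53×0.813) = e^(−1.244) = 0.2883; e^(−k₂t) = e^(−0.5284) = 0.5895.
C_D = 1.53×4.41/(0.650−1.53) × (0.2883−0.5895) = (-7.667)×(-0.3013) = 2.310 mol/dm³.
Y_D = C_D/C_{A0} = 2.310/4.41 = 0.524.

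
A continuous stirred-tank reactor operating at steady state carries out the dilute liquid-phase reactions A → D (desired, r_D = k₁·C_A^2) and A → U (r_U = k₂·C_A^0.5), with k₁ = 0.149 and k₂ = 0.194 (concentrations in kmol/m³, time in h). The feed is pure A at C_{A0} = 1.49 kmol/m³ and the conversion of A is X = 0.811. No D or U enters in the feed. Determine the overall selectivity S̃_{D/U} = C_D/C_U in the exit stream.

0.115

Exit C_A = C_{A0}(1−X) = 1.49×0.189 = 0.2816 kmol/m³.
A CSTR operates uniformly at the exit composition, giving r_D = 0.01182 and r_U = 0.1029 (each k·C_A^n at C_A = 0.2816).
Overall selectivity = C_D/C_U = r_Dτ/(r_Uτ) = r_D/r_U = 0.115.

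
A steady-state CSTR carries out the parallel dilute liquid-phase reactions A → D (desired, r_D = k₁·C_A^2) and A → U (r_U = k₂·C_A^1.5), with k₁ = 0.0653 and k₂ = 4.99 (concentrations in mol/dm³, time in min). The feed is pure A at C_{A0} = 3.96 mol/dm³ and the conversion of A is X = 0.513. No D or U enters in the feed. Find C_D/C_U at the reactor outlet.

0.0182

Exit C_A = C_{A0}(1−X) = 3.96×0.487 = 1.929 mol/dm³.
Rates in a CSTR are evaluated at the outlet concentration: r_D = 0.0653×1.929^2 = 0.2429, r_U = 4.99×1.929^1.5 = 13.36.
Overall selectivity = C_D/C_U = r_Dτ/(r_Uτ) = r_D/r_U = 0.0182.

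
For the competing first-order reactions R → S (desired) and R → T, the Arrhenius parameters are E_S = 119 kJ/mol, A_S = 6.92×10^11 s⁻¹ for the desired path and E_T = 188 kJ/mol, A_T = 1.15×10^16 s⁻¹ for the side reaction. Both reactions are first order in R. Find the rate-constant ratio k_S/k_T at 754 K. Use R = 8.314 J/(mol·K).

Since both paths have the same order in R, the concentration cancels and S_{S/T} = k_S/k_T = (A_S/A_T)·exp[(E_T−E_S)/(RT)].
(E_T−E_S)/(RT) = (188−119)×10³/(8.314×754) = 69000/6269 = 11.01.
k_S/k_T = (6.92×10^11/1.15×10^16)·exp(11.01) = 6.017×10^-5 × 60293 = 3.63.
Since E_S < E_T, lowering the temperature improves selectivity toward S.

3.63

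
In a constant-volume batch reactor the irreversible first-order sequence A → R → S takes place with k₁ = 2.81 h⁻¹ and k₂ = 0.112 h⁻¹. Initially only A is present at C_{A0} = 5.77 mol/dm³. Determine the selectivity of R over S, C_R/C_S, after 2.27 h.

The intermediate concentration in a first-order A→B→C sequence is C_R = k₁C_{A0}(e^(−k₁t) − e^(−k₂t))/(k₂−k₁).
e^(−k₁t) = e^(−2.81×2.27) = e^(−6.379) = 0.001697; e^(−k₂t) = e^(−0.2542) = 0.7755.
C_R = 2.81×5.77/(0.112−2.81) × (0.001697−0.7755) = (-6.010)×(-0.7738) = 4.650 mol/dm³.
C_A = C_{A0}e^(−k₁t) = 0.009794 mol/dm³, so C_S = C_{A0}−C_A−C_R = 1.110 mol/dm³; C_R/C_S = 4.19.

4.19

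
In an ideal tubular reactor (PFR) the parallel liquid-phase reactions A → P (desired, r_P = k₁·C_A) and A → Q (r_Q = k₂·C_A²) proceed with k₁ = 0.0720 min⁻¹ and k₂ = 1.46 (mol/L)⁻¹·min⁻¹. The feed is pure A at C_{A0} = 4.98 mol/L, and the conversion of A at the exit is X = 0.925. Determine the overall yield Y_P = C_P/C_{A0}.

C_A = C_{A0}(1−X) = 0.3735 mol/L.
Along a PFR/batch, dC_P/dC_A = −r_P/(r_P+r_Q) = −k₁/(k₁+k₂·C_A).
Integrating from C_{A0} to C_A: C_P = (0.0720/1.46)·ln[(0.0720+1.46·4.98)/(0.0720+1.46·0.373)] = 0.04932·ln(7.343/0.6173) = 0.1221 mol/L.
Y_P = C_P/C_{A0} = 0.1221/4.98 = 0.0245.

0.0245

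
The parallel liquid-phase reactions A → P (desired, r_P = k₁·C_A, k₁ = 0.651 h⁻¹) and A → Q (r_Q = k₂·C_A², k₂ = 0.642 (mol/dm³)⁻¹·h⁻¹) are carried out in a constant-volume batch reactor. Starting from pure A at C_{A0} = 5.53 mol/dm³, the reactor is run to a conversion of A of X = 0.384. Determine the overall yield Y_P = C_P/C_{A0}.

0.0719

C_A = C_{A0}(1−X) = 3.406 mol/dm³.
Along a PFR/batch, dC_P/dC_A = −r_P/(r_P+r_Q) = −k₁/(k₁+k₂·C_A).
Integrating from C_{A0} to C_A: C_P = (0.651/0.642)·ln[(0.651+0.642·5.53)/(0.651+0.642·3.41)] = 1.014·ln(4.201/2.838) = 0.3978 mol/dm³.
Y_P = C_P/C_{A0} = 0.3978/5.53 = 0.0719.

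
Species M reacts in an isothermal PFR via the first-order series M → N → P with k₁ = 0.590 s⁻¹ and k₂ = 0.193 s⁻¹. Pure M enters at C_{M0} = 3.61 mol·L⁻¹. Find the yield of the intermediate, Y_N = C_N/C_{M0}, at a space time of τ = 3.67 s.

0.561

Solving the coupled first-order balances gives C_N(τ) = [k₁/(k₂−k₁)]·C_{M0}·(e^(−k₁τ) − e^(−k₂τ)).
e^(−k₁τ) = e^(−0.590×3.67) = e^(−2.165) = 0.1147; e^(−k₂τ) = e^(−0.7083) = 0.4925.
C_N = 0.590×3.61/(0.193−0.590) × (0.1147−0.4925) = (-5.365)×(-0.3778) = 2.027 mol·L⁻¹.
Y_N = C_N/C_{M0} = 2.027/3.61 = 0.561.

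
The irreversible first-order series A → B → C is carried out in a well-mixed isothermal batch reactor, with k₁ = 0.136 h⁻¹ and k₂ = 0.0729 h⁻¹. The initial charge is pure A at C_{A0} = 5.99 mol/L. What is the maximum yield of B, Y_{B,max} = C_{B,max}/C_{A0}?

For a first-order series the maximum intermediate yield is C_{B,max}/C_{A0} = (k₁/k₂)^[k₂/(k₂−k₁)].
= (0.136/0.0729)^(0.0729/(0.0729−0.136)) = (1.866)^(-1.155) = 0.4866.

0.487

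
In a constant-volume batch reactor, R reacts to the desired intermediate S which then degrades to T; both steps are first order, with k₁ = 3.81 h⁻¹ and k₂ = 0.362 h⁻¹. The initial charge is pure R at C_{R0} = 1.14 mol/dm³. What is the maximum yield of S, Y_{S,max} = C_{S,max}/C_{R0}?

At the optimum, C_{S,max}/C_{R0} = (k₁/k₂)^[k₂/(k₂−k₁)].
= (3.81/0.362)^(0.362/(0.362−3.81)) = (10.52)^(-0.1050) = 0.7811.

0.781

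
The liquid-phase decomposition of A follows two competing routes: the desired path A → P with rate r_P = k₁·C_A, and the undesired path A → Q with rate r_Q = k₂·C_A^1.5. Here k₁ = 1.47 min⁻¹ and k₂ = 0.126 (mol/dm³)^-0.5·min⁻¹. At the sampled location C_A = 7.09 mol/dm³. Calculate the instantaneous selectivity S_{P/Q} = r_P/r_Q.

S_{P/Q} = r_P/r_Q = (k₁·C_A)/(k₂·C_A^1.5) = (k₁/k₂)·C_A^-0.5.
= (1.47×7.090) / (0.126×7.090^1.5) = 10.42/2.379 = 4.38.

4.38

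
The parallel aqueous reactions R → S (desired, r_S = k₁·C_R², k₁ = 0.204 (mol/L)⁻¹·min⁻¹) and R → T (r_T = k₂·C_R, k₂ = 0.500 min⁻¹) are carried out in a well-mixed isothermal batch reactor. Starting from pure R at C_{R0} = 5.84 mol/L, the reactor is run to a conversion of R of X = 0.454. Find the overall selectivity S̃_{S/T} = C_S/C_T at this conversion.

C_R = C_{R0}(1−X) = 3.189 mol/L.
Along a PFR/batch, dC_T/dC_R = −r_T/(r_S+r_T) = −k₂/(k₂+k₁·C_R).
Integrating from C_{R0} to C_R: C_T = (0.500/0.204)·ln[(0.500+0.204·5.84)/(0.500+0.204·3.19)] = 2.451·ln(1.691/1.150) = 0.9445 mol/L.
Then C_S = (C_{R0}−C_R) − C_T = 2.651 − 0.9445 = 1.707 mol/L.
S̃_{S/T} = C_S/C_T = 1.707/0.9445 = 1.81.

1.81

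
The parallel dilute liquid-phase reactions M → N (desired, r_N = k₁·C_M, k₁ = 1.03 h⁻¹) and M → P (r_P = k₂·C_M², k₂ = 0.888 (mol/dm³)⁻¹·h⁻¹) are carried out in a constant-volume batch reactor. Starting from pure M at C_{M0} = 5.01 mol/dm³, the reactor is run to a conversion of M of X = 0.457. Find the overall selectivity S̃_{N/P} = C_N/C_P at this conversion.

0.307

C_M = C_{M0}(1−X) = 2.720 mol/dm³.
Along a PFR/batch, dC_N/dC_M = −r_N/(r_N+r_P) = −k₁/(k₁+k₂·C_M).
Integrating from C_{M0} to C_M: C_N = (1.03/0.888)·ln[(1.03+0.888·5.01)/(1.03+0.888·2.72)] = 1.160·ln(5.479/3.446) = 0.5379 mol/dm³.
C_P = (C_{M0}−C_M)−C_N = 1.752 mol/dm³; S̃_{N/P} = 0.5379/1.752 = 0.307.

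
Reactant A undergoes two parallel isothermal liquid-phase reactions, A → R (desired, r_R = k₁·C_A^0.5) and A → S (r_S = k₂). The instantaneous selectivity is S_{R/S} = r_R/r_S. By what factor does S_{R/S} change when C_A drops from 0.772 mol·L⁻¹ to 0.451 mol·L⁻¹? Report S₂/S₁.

0.764

S_{R/S} = (k₁/k₂)·C_A^0.5, so S₂/S₁ = (C_{A,2}/C_{A,1})^0.5.
= (0.451/0.772)^0.5 = (0.5842)^0.5 = 0.764.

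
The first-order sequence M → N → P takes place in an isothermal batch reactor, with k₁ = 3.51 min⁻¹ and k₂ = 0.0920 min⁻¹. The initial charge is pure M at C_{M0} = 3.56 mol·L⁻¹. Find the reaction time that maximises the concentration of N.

The intermediate peaks when r₁ = r₂, i.e. k₁e^(−k₁t) = k₂e^(−k₂t), giving t_opt = ln(k₂/k₁)/(k₂−k₁).
= ln(0.0920/3.51)/(0.0920−3.51) = ln(0.02621)/-3.418 = -3.642/-3.418 = 1.07 min.

1.07 min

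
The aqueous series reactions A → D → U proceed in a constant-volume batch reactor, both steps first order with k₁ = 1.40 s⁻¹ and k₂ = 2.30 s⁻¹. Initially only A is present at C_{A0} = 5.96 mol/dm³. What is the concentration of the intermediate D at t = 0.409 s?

For first-order series with pure A initially, C_D(t) = k₁C_{A0}/(k₂−k₁)·(e^(−k₁t) − e^(−k₂t)).
e^(−k₁t) = e^(−1.40×0.409) = e^(−0.5726) = 0.5641; e^(−k₂t) = e^(−0.9407) = 0.3904.
C_D = 1.40×5.96/(2.30−1.40) × (0.5641−0.3904) = 9.271×0.1737 = 1.610 mol/dm³.

1.61 mol/dm³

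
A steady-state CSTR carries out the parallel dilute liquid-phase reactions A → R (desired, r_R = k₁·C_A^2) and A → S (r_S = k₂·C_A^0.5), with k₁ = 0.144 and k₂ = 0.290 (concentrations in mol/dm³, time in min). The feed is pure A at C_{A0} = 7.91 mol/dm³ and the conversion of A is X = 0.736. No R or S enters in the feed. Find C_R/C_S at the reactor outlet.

1.50

Exit C_A = C_{A0}(1−X) = 7.91×0.264 = 2.088 mol/dm³.
A CSTR operates uniformly at the exit composition, giving r_R = 0.6279 and r_S = 0.4191 (each k·C_A^n at C_A = 2.088).
Overall selectivity = C_R/C_S = r_Rτ/(r_Sτ) = r_R/r_S = 1.50.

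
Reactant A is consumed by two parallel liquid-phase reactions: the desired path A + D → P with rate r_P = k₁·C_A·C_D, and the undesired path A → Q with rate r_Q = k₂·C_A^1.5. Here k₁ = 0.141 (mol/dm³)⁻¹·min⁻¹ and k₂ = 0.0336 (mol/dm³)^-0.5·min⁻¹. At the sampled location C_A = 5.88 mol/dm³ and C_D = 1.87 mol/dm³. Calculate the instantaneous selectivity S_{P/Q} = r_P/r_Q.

3.24

S_{P/Q} = r_P/r_Q = (k₁·C_A·C_D)/(k₂·C_A^1.5) = (k₁/k₂)·C_A^-0.5·C_D.
= (0.141×5.880×1.870) / (0.0336×5.880^1.5) = 1.550/0.4791 = 3.24.
The undesired path is higher order in A, so low C_A (CSTR or dilute feed) favours P.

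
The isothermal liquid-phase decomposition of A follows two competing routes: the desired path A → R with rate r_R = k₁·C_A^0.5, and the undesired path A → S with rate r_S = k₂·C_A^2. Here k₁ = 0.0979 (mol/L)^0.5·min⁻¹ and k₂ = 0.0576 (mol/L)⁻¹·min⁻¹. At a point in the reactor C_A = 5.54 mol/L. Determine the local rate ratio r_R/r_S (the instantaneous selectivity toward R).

0.130

S_{R/S} = r_R/r_S = (k₁·C_A^0.5)/(k₂·C_A^2) = (k₁/k₂)·C_A^-1.5.
= (0.0979×5.540^0.5) / (0.0576×5.540^2) = 0.2304/1.768 = 0.130.
The undesired path is higher order in A, so low C_A (CSTR or dilute feed) favours R.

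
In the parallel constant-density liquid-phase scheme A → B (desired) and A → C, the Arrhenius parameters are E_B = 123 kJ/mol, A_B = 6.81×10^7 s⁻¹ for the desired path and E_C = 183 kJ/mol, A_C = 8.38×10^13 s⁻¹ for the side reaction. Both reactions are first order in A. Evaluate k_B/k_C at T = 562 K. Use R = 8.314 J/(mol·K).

Since both paths have the same order in A, the concentration cancels and S_{B/C} = k_B/k_C = (A_B/A_C)·exp[(E_C−E_B)/(RT)].
(E_C−E_B)/(RT) = (183−123)×10³/(8.314×562) = 60000/4672 = 12.84.
k_B/k_C = (6.81×10^7/8.38×10^13)·exp(12.84) = 8.126×10^-7 × 3.774×10^5 = 0.307.
Since E_B < E_C, lowering the temperature improves selectivity toward B.

0.307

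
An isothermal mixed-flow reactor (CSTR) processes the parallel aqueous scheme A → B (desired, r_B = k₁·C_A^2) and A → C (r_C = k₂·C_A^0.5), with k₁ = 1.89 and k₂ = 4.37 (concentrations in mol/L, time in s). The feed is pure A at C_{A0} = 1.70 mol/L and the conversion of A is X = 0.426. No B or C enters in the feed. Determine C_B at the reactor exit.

Exit C_A = C_{A0}(1−X) = 1.70×0.574 = 0.9758 mol/L.
In a CSTR the entire volume is at exit conditions, so r_B = 1.89×0.9758^2 = 1.800 and r_C = 4.37×0.9758^0.5 = 4.317.
Fraction of consumed A going to B: r_B/(r_B+r_C) = 0.2942.
C_B = 0.2942·C_{A0}·X = 0.2942×1.70×0.426 = 0.213 mol/L.

0.213 mol/L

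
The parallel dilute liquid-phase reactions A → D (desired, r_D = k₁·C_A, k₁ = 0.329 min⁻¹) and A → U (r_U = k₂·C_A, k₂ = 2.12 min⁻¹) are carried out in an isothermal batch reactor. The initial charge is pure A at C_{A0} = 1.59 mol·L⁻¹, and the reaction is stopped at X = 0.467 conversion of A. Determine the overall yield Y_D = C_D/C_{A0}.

C_A = C_{A0}(1−X) = 0.8475 mol·L⁻¹.
Both paths are first order in A, so the instantaneous fraction to D is constant: dC_D/d(−C_A) = k₁/(k₁+k₂) = 0.1343.
C_D = 0.1343·(C_{A0}−C_A) = 0.1343×0.7425 = 0.0998 mol·L⁻¹.
Y_D = C_D/C_{A0} = 0.09975/1.59 = 0.0627.

0.0627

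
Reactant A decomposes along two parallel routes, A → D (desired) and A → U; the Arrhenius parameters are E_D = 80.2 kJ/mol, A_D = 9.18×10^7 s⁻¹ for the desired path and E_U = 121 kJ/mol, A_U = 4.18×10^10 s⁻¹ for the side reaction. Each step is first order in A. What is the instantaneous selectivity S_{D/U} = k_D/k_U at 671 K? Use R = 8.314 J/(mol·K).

3.30

With equal orders, S_{D/U} = k_D/k_U = (A_D/A_U)·exp[(E_U−E_D)/(RT)].
(E_U−E_D)/(RT) = (121−80.2)×10³/(8.314×671) = 40800/5579 = 7.314.
k_D/k_U = (9.18×10^7/4.18×10^10)·exp(7.314) = 0.002196 × 1500 = 3.30.
Since E_D < E_U, lowering the temperature improves selectivity toward D.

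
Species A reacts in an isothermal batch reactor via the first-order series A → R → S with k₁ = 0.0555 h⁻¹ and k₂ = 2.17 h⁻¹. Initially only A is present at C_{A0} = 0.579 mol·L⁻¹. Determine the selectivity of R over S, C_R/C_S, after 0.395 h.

The intermediate concentration in a first-order A→B→C sequence is C_R = k₁C_{A0}(e^(−k₁t) − e^(−k₂t))/(k₂−k₁).
e^(−k₁t) = e^(−0.0555×0.395) = e^(−0.02192) = 0.9783; e^(−k₂t) = e^(−0.8571) = 0.4244.
C_R = 0.0555×0.579/(2.17−0.0555) × (0.9783−0.4244) = 0.01520×0.5539 = 0.008418 mol·L⁻¹.
C_A = C_{A0}e^(−k₁t) = 0.5664 mol·L⁻¹, so C_S = C_{A0}−C_A−C_R = 0.004137 mol·L⁻¹; C_R/C_S = 2.04.

2.04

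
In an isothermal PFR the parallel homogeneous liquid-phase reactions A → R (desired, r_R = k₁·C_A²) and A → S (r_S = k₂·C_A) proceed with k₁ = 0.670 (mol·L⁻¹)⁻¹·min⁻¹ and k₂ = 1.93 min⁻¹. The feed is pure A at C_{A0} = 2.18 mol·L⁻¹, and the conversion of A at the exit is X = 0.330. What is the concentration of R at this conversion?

C_A = C_{A0}(1−X) = 1.461 mol·L⁻¹.
Along a PFR/batch, dC_S/dC_A = −r_S/(r_R+r_S) = −k₂/(k₂+k₁·C_A).
Integrating from C_{A0} to C_A: C_S = (1.93/0.670)·ln[(1.93+0.670·2.18)/(1.93+0.670·1.46)] = 2.881·ln(3.391/2.909) = 0.4417 mol·L⁻¹.
Then C_R = (C_{A0}−C_A) − C_S = 0.7194 − 0.4417 = 0.2777 mol·L⁻¹.

0.278 mol·L⁻¹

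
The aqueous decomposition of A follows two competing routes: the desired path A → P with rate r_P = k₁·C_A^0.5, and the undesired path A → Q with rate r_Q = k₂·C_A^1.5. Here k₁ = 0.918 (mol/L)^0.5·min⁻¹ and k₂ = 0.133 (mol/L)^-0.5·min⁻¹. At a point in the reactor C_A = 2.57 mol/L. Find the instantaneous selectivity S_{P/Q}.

S_{P/Q} = r_P/r_Q = (k₁·C_A^0.5)/(k₂·C_A^1.5) = (k₁/k₂)·C_A⁻¹.
= (0.918×2.570^0.5) / (0.133×2.570^1.5) = 1.472/0.5480 = 2.69.
The undesired path is higher order in A, so low C_A (CSTR or dilute feed) favours P.

2.69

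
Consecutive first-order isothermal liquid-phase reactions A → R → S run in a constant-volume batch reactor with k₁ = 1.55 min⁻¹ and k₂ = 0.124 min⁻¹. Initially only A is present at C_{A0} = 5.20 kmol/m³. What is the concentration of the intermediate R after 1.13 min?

For first-order series with pure A initially, C_R(t) = k₁C_{A0}/(k₂−k₁)·(e^(−k₁t) − e^(−k₂t)).
e^(−k₁t) = e^(−1.55×1.13) = e^(−1.751) = 0.1735; e^(−k₂t) = e^(−0.1401) = 0.8693.
C_R = 1.55×5.20/(0.124−1.55) × (0.1735−0.8693) = (-5.652)×(-0.6957) = 3.932 kmol/m³.

3.93 kmol/m³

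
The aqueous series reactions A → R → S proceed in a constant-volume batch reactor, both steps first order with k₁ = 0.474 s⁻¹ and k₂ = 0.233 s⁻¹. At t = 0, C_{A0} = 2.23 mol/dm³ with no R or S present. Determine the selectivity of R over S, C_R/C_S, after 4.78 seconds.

Solving the coupled first-order balances gives C_R(t) = [k₁/(k₂−k₁)]·C_{A0}·(e^(−k₁t) − e^(−k₂t)).
e^(−k₁t) = e^(−0.474×4.78) = e^(−2.266) = 0.1038; e^(−k₂t) = e^(−1.114) = 0.3283.
C_R = 0.474×2.23/(0.233−0.474) × (0.1038−0.3283) = (-4.386)×(-0.2246) = 0.9850 mol/dm³.
C_A = C_{A0}e^(−k₁t) = 0.2314 mol/dm³, so C_S = C_{A0}−C_A−C_R = 1.014 mol/dm³; C_R/C_S = 0.972.

0.972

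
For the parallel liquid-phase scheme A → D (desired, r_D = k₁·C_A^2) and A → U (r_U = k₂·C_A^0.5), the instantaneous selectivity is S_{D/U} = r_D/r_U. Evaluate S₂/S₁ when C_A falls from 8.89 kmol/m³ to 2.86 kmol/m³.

S_{D/U} = (k₁/k₂)·C_A^1.5, so S₂/S₁ = (C_{A,2}/C_{A,1})^1.5.
= (2.86/8.89)^1.5 = (0.3217)^1.5 = 0.182.

0.182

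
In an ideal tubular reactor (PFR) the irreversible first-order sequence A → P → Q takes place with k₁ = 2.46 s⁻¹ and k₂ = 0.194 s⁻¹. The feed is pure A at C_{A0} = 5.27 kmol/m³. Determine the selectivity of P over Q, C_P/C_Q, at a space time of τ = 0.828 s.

The intermediate concentration in a first-order A→B→C sequence is C_P = k₁C_{A0}(e^(−k₁τ) − e^(−k₂τ))/(k₂−k₁).
e^(−k₁τ) = e^(−2.46×0.828) = e^(−2.037) = 0.1304; e^(−k₂τ) = e^(−0.1606) = 0.8516.
C_P = 2.46×5.27/(0.194−2.46) × (0.1304−0.8516) = (-5.721)×(-0.7212) = 4.126 kmol/m³.
C_A = C_{A0}e^(−k₁τ) = 0.6874 kmol/m³, so C_Q = C_{A0}−C_A−C_P = 0.4567 kmol/m³; C_P/C_Q = 9.04.

9.04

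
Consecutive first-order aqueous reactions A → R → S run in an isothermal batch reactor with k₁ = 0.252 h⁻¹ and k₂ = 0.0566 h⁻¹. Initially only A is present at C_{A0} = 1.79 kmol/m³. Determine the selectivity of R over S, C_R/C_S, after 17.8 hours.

For first-order series with pure A initially, C_R(t) = k₁C_{A0}/(k₂−k₁)·(e^(−k₁t) − e^(−k₂t)).
e^(−k₁t) = e^(−0.252×17.8) = e^(−4.486) = 0.01127; e^(−k₂t) = e^(−1.007) = 0.3651.
C_R = 0.252×1.79/(0.0566−0.252) × (0.01127−0.3651) = (-2.308)×(-0.3539) = 0.8169 kmol/m³.
C_A = C_{A0}e^(−k₁t) = 0.02017 kmol/m³, so C_S = C_{A0}−C_A−C_R = 0.9529 kmol/m³; C_R/C_S = 0.857.

0.857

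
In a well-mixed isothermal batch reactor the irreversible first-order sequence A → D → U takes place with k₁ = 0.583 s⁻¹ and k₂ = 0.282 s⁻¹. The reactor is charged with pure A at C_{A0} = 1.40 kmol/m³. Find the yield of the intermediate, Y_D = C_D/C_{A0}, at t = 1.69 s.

For first-order series with pure A initially, C_D(t) = k₁C_{A0}/(k₂−k₁)·(e^(−k₁t) − e^(−k₂t)).
e^(−k₁t) = e^(−0.583×1.69) = e^(−0.9853) = 0.3733; e^(−k₂t) = e^(−0.4766) = 0.6209.
C_D = 0.583×1.40/(0.282−0.583) × (0.3733−0.6209) = (-2.712)×(-0.2476) = 0.6713 kmol/m³.
Y_D = C_D/C_{A0} = 0.6713/1.40 = 0.480.

0.480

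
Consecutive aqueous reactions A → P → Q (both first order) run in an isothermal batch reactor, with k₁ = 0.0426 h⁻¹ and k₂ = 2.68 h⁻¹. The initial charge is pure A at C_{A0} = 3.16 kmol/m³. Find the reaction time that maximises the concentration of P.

Setting dC_P/dt = 0 gives t_opt = ln(k₂/k₁)/(k₂−k₁).
= ln(2.68/0.0426)/(2.68−0.0426) = ln(62.91)/2.637 = 4.142/2.637 = 1.57 h.

1.57 h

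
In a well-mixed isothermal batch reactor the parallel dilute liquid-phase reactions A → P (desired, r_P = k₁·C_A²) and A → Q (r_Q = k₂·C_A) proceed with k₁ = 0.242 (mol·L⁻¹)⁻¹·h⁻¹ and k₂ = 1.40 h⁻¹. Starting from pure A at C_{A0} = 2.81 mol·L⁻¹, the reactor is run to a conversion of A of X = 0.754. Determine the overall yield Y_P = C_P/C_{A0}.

0.171

C_A = C_{A0}(1−X) = 0.6913 mol·L⁻¹.
Along a PFR/batch, dC_Q/dC_A = −r_Q/(r_P+r_Q) = −k₂/(k₂+k₁·C_A).
Integrating from C_{A0} to C_A: C_Q = (1.40/0.242)·ln[(1.40+0.242·2.81)/(1.40+0.242·0.691)] = 5.785·ln(2.080/1.567) = 1.637 mol·L⁻¹.
Then C_P = (C_{A0}−C_A) − C_Q = 2.119 − 1.637 = 0.4814 mol·L⁻¹.
Y_P = C_P/C_{A0} = 0.4814/2.81 = 0.171.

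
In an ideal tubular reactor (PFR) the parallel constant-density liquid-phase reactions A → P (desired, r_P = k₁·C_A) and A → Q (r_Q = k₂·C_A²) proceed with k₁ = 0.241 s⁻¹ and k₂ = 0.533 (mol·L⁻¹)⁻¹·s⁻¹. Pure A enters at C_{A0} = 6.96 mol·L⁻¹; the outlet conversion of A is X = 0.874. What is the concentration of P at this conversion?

0.777 mol·L⁻¹

C_A = C_{A0}(1−X) = 0.8770 mol·L⁻¹.
Along a PFR/batch, dC_P/dC_A = −r_P/(r_P+r_Q) = −k₁/(k₁+k₂·C_A).
Integrating from C_{A0} to C_A: C_P = (0.241/0.533)·ln[(0.241+0.533·6.96)/(0.241+0.533·0.877)] = 0.4522·ln(3.951/0.7084) = 0.7771 mol·L⁻¹.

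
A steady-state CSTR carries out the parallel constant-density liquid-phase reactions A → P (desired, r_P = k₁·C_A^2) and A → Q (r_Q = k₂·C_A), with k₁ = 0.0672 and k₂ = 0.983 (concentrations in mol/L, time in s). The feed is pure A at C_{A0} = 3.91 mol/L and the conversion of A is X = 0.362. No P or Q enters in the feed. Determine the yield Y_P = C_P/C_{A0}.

Exit C_A = C_{A0}(1−X) = 3.91×0.638 = 2.495 mol/L.
In a CSTR the entire volume is at exit conditions, so r_P = 0.0672×2.495^2 = 0.4182 and r_Q = 0.983×2.495 = 2.452.
Fraction of consumed A going to P: r_P/(r_P+r_Q) = 0.1457.
C_P = 0.1457·C_{A0}·X = 0.1457×3.91×0.362 = 0.206 mol/L; Y_P = C_P/C_{A0} = 0.0527.

0.0527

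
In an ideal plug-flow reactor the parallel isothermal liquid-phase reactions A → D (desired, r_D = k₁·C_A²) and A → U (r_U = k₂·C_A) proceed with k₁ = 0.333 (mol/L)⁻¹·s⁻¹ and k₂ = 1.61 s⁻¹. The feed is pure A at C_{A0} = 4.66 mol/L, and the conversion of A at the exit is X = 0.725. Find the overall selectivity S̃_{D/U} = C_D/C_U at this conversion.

0.589

C_A = C_{A0}(1−X) = 1.282 mol/L.
Along a PFR/batch, dC_U/dC_A = −r_U/(r_D+r_U) = −k₂/(k₂+k₁·C_A).
Integrating from C_{A0} to C_A: C_U = (1.61/0.333)·ln[(1.61+0.333·4.66)/(1.61+0.333·1.28)] = 4.835·ln(3.162/2.037) = 2.126 mol/L.
Then C_D = (C_{A0}−C_A) − C_U = 3.378 − 2.126 = 1.252 mol/L.
S̃_{D/U} = C_D/C_U = 1.252/2.126 = 0.589.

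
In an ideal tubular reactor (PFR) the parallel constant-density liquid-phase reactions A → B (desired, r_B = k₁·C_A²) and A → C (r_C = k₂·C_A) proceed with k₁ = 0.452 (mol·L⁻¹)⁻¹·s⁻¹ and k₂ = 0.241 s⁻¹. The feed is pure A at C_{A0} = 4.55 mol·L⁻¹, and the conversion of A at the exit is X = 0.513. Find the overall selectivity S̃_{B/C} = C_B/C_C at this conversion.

C_A = C_{A0}(1−X) = 2.216 mol·L⁻¹.
Along a PFR/batch, dC_C/dC_A = −r_C/(r_B+r_C) = −k₂/(k₂+k₁·C_A).
Integrating from C_{A0} to C_A: C_C = (0.241/0.452)·ln[(0.241+0.452·4.55)/(0.241+0.452·2.22)] = 0.5332·ln(2.298/1.243) = 0.3277 mol·L⁻¹.
Then C_B = (C_{A0}−C_A) − C_C = 2.334 − 0.3277 = 2.006 mol·L⁻¹.
S̃_{B/C} = C_B/C_C = 2.006/0.3277 = 6.12.

6.12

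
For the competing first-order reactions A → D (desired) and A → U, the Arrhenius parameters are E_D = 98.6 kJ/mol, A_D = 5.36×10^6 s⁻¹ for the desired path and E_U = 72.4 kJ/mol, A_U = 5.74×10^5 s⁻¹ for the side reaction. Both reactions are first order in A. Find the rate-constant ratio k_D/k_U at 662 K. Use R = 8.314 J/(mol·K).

With equal orders, S_{D/U} = k_D/k_U = (A_D/A_U)·exp[(E_U−E_D)/(RT)].
(E_U−E_D)/(RT) = (72.4−98.6)×10³/(8.314×662) = -26200/5504 = -4.760.
k_D/k_U = (5.36×10^6/5.74×10^5)·exp(-4.760) = 9.338 × 0.008563 = 0.0800.

0.0800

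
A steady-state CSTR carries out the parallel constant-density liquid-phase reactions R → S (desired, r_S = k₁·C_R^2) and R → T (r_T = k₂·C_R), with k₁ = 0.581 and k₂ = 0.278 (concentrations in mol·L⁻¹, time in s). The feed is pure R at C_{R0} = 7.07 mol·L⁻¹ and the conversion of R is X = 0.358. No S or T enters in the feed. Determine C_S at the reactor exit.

Exit C_R = C_{R0}(1−X) = 7.07×0.642 = 4.539 mol·L⁻¹.
Rates in a CSTR are evaluated at the outlet concentration: r_S = 0.581×4.539^2 = 11.97, r_T = 0.278×4.539 = 1.262.
Fraction of consumed R going to S: r_S/(r_S+r_T) = 0.9046.
C_S = 0.9046·C_{R0}·X = 0.9046×7.07×0.358 = 2.29 mol·L⁻¹.

2.29 mol·L⁻¹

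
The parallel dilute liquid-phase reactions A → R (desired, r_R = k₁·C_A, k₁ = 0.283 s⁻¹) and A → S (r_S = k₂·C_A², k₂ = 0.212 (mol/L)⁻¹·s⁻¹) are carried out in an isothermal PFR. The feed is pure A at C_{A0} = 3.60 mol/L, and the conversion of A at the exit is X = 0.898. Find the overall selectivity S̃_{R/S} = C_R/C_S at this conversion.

C_A = C_{A0}(1−X) = 0.3672 mol/L.
Along a PFR/batch, dC_R/dC_A = −r_R/(r_R+r_S) = −k₁/(k₁+k₂·C_A).
Integrating from C_{A0} to C_A: C_R = (0.283/0.212)·ln[(0.283+0.212·3.60)/(0.283+0.212·0.367)] = 1.335·ln(1.046/0.3608) = 1.421 mol/L.
C_S = (C_{A0}−C_A)−C_R = 1.812 mol/L; S̃_{R/S} = 1.421/1.812 = 0.784.

0.784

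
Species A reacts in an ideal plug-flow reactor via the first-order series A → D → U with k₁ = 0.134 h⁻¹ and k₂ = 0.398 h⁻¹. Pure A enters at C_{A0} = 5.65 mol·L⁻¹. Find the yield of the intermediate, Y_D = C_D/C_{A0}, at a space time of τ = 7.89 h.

Solving the coupled first-order balances gives C_D(τ) = [k₁/(k₂−k₁)]·C_{A0}·(e^(−k₁τ) − e^(−k₂τ)).
e^(−k₁τ) = e^(−0.134×7.89) = e^(−1.057) = 0.3474; e^(−k₂τ) = e^(−3.140) = 0.04327.
C_D = 0.134×5.65/(0.398−0.134) × (0.3474−0.04327) = 2.868×0.3041 = 0.8722 mol·L⁻¹.
Y_D = C_D/C_{A0} = 0.8722/5.65 = 0.154.

0.154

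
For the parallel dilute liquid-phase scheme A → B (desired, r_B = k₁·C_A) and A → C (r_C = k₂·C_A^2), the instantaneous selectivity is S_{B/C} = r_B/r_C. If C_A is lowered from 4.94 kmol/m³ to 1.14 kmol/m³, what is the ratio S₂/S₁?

4.33

S_{B/C} = (k₁/k₂)·C_A⁻¹, so S₂/S₁ = (C_{A,2}/C_{A,1})⁻¹.
= 4.94/1.14 = 4.33.
Selectivity toward B rises as C_A falls — low-concentration operation is favoured.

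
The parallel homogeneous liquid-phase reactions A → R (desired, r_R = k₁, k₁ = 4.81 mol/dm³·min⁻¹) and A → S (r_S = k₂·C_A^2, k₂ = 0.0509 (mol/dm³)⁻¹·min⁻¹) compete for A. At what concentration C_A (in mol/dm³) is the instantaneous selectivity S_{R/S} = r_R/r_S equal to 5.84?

S_{R/S} = (k₁/k₂)·C_A^-2 ⇒ C_A = (S·k₂/k₁)^(-0.5).
= (5.84×0.0509/4.81)^(-0.5) = (0.06180)^(-0.5) = 4.02 mol/dm³.

4.02 mol/dm³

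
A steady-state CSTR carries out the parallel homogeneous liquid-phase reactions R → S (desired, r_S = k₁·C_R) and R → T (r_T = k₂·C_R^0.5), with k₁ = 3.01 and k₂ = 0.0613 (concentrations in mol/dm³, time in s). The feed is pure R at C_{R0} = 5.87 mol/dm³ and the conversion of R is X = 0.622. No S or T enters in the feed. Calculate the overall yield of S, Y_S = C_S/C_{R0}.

Exit C_R = C_{R0}(1−X) = 5.87×0.378 = 2.219 mol/dm³.
In a CSTR the entire volume is at exit conditions, so r_S = 3.01×2.219 = 6.679 and r_T = 0.0613×2.219^0.5 = 0.09131.
Fraction of consumed R going to S: r_S/(r_S+r_T) = 0.9865.
C_S = 0.9865·C_{R0}·X = 0.9865×5.87×0.622 = 3.60 mol/dm³; Y_S = C_S/C_{R0} = 0.614.

0.614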